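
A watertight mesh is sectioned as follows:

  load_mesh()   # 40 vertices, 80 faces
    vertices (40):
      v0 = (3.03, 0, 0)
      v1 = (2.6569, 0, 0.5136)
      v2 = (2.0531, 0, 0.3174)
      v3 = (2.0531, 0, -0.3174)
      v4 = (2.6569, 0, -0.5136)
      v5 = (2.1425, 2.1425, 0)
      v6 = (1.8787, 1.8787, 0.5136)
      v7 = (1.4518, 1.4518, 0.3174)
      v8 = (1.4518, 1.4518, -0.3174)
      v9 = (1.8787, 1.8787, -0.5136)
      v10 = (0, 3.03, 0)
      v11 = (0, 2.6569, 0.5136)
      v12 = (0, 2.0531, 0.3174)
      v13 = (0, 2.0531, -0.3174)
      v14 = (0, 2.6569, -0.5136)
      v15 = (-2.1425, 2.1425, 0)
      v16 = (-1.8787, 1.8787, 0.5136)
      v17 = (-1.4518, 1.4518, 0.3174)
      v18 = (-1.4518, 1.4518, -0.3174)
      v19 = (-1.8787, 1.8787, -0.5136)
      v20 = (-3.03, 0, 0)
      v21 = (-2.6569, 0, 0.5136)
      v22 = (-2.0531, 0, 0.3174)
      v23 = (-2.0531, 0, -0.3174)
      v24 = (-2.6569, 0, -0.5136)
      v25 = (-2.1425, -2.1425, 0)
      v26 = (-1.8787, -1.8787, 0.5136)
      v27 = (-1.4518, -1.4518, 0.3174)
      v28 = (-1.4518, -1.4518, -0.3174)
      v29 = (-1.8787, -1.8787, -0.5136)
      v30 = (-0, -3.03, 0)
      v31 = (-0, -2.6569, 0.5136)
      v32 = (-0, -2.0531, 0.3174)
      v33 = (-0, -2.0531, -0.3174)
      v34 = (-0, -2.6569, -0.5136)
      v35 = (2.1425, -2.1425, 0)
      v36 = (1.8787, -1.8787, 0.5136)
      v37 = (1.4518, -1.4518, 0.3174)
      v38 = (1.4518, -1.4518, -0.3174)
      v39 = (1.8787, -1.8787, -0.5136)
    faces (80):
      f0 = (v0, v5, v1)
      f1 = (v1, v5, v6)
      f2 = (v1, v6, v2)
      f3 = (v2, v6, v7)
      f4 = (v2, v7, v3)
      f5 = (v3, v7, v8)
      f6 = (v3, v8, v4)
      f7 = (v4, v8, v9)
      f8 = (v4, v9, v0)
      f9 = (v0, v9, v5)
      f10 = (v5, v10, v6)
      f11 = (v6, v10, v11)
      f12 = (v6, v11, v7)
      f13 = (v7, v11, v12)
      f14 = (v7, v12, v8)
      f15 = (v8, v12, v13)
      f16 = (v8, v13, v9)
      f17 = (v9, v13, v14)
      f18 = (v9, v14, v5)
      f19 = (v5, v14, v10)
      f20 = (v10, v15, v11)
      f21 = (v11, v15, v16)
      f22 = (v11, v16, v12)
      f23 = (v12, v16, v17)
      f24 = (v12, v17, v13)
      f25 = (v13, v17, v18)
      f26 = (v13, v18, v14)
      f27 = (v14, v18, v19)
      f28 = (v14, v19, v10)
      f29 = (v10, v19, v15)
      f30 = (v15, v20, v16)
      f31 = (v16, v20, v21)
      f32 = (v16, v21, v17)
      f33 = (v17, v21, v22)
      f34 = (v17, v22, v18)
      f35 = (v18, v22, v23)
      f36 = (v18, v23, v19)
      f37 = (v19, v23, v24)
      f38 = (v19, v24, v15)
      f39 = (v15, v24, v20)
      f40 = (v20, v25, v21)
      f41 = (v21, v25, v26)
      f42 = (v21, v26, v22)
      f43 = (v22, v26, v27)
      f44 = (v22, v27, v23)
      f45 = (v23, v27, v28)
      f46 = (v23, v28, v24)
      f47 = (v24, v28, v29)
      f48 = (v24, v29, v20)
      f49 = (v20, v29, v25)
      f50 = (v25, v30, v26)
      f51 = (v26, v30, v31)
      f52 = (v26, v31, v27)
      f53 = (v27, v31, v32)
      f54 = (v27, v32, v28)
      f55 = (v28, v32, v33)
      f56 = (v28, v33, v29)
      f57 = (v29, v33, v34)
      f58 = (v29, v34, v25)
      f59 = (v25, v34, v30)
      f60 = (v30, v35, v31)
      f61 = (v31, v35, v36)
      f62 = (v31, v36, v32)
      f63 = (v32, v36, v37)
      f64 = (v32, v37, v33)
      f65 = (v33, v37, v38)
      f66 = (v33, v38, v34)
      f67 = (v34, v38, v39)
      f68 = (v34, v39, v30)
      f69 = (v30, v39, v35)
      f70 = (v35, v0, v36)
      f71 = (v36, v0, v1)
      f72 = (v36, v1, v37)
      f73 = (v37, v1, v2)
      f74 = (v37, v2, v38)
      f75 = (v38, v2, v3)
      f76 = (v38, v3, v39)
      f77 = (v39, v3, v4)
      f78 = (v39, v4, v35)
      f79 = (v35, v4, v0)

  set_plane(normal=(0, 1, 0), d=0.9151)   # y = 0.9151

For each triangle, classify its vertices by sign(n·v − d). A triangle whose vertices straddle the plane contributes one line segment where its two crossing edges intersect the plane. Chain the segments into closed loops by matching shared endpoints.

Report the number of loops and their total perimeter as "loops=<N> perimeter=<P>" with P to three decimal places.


loops=2 perimeter=6.348

Straddling triangles (20 of 80):
  (v0,v5,v1) [-+-] → (2.65093, 0.9151, 0)–(2.43719, 0.9151, 0.294232)  len=0.3637
  (v1,v5,v6) [-++] → (2.43719, 0.9151, 0.294232)–(2.27784, 0.9151, 0.5136)  len=0.2711
  (v1,v6,v2) [-+-] → (2.27784, 0.9151, 0.5136)–(1.96815, 0.9151, 0.412967)  len=0.3256
  (v2,v6,v7) [-++] → (1.96815, 0.9151, 0.412967)–(1.67409, 0.9151, 0.3174)  len=0.3092
  (v2,v7,v3) [-+-] → (1.67409, 0.9151, 0.3174)–(1.67409, 0.9151, 0.0827278)  len=0.2347
  (v3,v7,v8) [-++] → (1.67409, 0.9151, 0.0827278)–(1.67409, 0.9151, -0.3174)  len=0.4001
  (v3,v8,v4) [-+-] → (1.67409, 0.9151, -0.3174)–(1.8973, 0.9151, -0.389931)  len=0.2347
  (v4,v8,v9) [-++] → (1.8973, 0.9151, -0.389931)–(2.27784, 0.9151, -0.5136)  len=0.4001
  (v4,v9,v0) [-+-] → (2.27784, 0.9151, -0.5136)–(2.46921, 0.9151, -0.250171)  len=0.3256
  (v0,v9,v5) [-++] → (2.46921, 0.9151, -0.250171)–(2.65093, 0.9151, 0)  len=0.3092
  (v15,v20,v16) [+-+] → (-2.65093, 0.9151, 0)–(-2.46921, 0.9151, 0.250171)  len=0.3092
  (v16,v20,v21) [+--] → (-2.46921, 0.9151, 0.250171)–(-2.27784, 0.9151, 0.5136)  len=0.3256
  (v16,v21,v17) [+-+] → (-2.27784, 0.9151, 0.5136)–(-1.8973, 0.9151, 0.389931)  len=0.4001
  (v17,v21,v22) [+--] → (-1.8973, 0.9151, 0.389931)–(-1.67409, 0.9151, 0.3174)  len=0.2347
  (v17,v22,v18) [+-+] → (-1.67409, 0.9151, 0.3174)–(-1.67409, 0.9151, -0.0827278)  len=0.4001
  (v18,v22,v23) [+--] → (-1.67409, 0.9151, -0.0827278)–(-1.67409, 0.9151, -0.3174)  len=0.2347
  (v18,v23,v19) [+-+] → (-1.67409, 0.9151, -0.3174)–(-1.96815, 0.9151, -0.412967)  len=0.3092
  (v19,v23,v24) [+--] → (-1.96815, 0.9151, -0.412967)–(-2.27784, 0.9151, -0.5136)  len=0.3256
  (v19,v24,v15) [+-+] → (-2.27784, 0.9151, -0.5136)–(-2.43719, 0.9151, -0.294232)  len=0.2711
  (v15,v24,v20) [+--] → (-2.43719, 0.9151, -0.294232)–(-2.65093, 0.9151, 0)  len=0.3637

Chained into 2 loop(s):
  loop 1: 10 segments, perimeter = 3.1741
  loop 2: 10 segments, perimeter = 3.1741
Total perimeter = 6.348


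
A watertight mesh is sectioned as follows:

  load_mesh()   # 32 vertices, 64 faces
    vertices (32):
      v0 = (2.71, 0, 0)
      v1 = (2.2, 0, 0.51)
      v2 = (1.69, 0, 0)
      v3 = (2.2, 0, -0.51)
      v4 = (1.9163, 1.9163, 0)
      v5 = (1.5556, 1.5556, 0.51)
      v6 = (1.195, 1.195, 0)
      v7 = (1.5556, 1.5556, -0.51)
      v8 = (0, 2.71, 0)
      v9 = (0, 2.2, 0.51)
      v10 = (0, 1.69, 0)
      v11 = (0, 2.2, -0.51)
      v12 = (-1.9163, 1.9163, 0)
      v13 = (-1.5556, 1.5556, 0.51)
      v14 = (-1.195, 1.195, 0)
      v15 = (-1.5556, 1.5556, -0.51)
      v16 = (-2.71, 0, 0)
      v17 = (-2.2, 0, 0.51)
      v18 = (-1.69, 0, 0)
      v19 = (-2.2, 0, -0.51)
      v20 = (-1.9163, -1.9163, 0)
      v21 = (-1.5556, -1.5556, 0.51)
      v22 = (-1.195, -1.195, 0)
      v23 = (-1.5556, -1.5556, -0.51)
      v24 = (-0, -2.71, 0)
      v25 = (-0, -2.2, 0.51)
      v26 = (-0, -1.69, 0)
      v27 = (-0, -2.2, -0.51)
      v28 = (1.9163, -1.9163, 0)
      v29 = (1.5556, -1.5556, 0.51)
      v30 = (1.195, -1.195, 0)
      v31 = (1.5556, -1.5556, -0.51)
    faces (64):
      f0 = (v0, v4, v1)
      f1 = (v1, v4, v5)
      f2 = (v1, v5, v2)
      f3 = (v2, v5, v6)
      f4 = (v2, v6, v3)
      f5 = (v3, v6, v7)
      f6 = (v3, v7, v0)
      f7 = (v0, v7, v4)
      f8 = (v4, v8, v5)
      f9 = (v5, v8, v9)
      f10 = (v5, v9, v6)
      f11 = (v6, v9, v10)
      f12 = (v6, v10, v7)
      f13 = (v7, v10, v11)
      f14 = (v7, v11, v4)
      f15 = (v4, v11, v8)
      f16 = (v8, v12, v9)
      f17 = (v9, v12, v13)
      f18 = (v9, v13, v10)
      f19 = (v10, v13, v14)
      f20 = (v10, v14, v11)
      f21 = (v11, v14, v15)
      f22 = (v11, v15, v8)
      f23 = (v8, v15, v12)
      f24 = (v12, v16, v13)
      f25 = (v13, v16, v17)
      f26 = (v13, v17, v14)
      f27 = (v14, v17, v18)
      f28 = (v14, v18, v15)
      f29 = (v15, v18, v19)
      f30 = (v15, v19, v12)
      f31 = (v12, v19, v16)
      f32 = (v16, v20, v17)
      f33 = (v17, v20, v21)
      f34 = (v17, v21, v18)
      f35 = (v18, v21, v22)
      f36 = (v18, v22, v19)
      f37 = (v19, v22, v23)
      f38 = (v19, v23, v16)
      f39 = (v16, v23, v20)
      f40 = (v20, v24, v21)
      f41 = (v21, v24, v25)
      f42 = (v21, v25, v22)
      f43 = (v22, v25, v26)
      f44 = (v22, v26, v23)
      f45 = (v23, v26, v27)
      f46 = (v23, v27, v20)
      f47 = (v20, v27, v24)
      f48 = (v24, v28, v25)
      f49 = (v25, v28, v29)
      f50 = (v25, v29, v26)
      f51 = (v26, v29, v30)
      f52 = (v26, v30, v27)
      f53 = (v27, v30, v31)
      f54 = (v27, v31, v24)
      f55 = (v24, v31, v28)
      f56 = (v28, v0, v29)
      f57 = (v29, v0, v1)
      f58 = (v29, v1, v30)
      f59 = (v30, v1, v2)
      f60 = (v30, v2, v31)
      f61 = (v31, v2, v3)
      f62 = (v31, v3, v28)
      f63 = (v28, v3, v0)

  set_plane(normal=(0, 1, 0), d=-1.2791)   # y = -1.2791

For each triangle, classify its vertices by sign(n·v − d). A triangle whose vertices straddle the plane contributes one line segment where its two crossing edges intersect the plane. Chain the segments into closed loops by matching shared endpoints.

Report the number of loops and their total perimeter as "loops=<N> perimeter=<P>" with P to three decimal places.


loops=2 perimeter=6.340

Straddling triangles (20 of 64):
  (v16,v20,v17) [+-+] → (-2.18022, -1.2791, 0)–(-2.01063, -1.2791, 0.169583)  len=0.2398
  (v17,v20,v21) [+--] → (-2.01063, -1.2791, 0.169583)–(-1.67014, -1.2791, 0.51)  len=0.4815
  (v17,v21,v18) [+-+] → (-1.67014, -1.2791, 0.51)–(-1.57949, -1.2791, 0.41935)  len=0.1282
  (v18,v21,v22) [+-+] → (-1.57949, -1.2791, 0.41935)–(-1.2791, -1.2791, 0.118943)  len=0.4248
  (v19,v22,v23) [++-] → (-1.2791, -1.2791, -0.118943)–(-1.67014, -1.2791, -0.51)  len=0.5530
  (v19,v23,v16) [+-+] → (-1.67014, -1.2791, -0.51)–(-1.76079, -1.2791, -0.41935)  len=0.1282
  (v16,v23,v20) [+--] → (-1.76079, -1.2791, -0.41935)–(-2.18022, -1.2791, 0)  len=0.5931
  (v21,v25,v22) [--+] → (-1.095, -1.2791, 0.0426776)–(-1.2791, -1.2791, 0.118943)  len=0.1993
  (v22,v25,v26) [+--] → (-1.095, -1.2791, 0.0426776)–(-0.991971, -1.2791, 0)  len=0.1115
  (v22,v26,v23) [+--] → (-0.991971, -1.2791, 0)–(-1.2791, -1.2791, -0.118943)  len=0.3108
  (v26,v29,v30) [--+] → (1.2791, -1.2791, 0.118943)–(0.991971, -1.2791, 0)  len=0.3108
  (v26,v30,v27) [-+-] → (0.991971, -1.2791, 0)–(1.095, -1.2791, -0.0426776)  len=0.1115
  (v27,v30,v31) [-+-] → (1.095, -1.2791, -0.0426776)–(1.2791, -1.2791, -0.118943)  len=0.1993
  (v28,v0,v29) [-+-] → (2.18022, -1.2791, 0)–(1.76079, -1.2791, 0.41935)  len=0.5931
  (v29,v0,v1) [-++] → (1.76079, -1.2791, 0.41935)–(1.67014, -1.2791, 0.51)  len=0.1282
  (v29,v1,v30) [-++] → (1.67014, -1.2791, 0.51)–(1.2791, -1.2791, 0.118943)  len=0.5530
  (v30,v2,v31) [++-] → (1.57949, -1.2791, -0.41935)–(1.2791, -1.2791, -0.118943)  len=0.4248
  (v31,v2,v3) [-++] → (1.57949, -1.2791, -0.41935)–(1.67014, -1.2791, -0.51)  len=0.1282
  (v31,v3,v28) [-+-] → (1.67014, -1.2791, -0.51)–(2.01063, -1.2791, -0.169583)  len=0.4815
  (v28,v3,v0) [-++] → (2.01063, -1.2791, -0.169583)–(2.18022, -1.2791, 0)  len=0.2398

Chained into 2 loop(s):
  loop 1: 10 segments, perimeter = 3.1702
  loop 2: 10 segments, perimeter = 3.1702
Total perimeter = 6.340


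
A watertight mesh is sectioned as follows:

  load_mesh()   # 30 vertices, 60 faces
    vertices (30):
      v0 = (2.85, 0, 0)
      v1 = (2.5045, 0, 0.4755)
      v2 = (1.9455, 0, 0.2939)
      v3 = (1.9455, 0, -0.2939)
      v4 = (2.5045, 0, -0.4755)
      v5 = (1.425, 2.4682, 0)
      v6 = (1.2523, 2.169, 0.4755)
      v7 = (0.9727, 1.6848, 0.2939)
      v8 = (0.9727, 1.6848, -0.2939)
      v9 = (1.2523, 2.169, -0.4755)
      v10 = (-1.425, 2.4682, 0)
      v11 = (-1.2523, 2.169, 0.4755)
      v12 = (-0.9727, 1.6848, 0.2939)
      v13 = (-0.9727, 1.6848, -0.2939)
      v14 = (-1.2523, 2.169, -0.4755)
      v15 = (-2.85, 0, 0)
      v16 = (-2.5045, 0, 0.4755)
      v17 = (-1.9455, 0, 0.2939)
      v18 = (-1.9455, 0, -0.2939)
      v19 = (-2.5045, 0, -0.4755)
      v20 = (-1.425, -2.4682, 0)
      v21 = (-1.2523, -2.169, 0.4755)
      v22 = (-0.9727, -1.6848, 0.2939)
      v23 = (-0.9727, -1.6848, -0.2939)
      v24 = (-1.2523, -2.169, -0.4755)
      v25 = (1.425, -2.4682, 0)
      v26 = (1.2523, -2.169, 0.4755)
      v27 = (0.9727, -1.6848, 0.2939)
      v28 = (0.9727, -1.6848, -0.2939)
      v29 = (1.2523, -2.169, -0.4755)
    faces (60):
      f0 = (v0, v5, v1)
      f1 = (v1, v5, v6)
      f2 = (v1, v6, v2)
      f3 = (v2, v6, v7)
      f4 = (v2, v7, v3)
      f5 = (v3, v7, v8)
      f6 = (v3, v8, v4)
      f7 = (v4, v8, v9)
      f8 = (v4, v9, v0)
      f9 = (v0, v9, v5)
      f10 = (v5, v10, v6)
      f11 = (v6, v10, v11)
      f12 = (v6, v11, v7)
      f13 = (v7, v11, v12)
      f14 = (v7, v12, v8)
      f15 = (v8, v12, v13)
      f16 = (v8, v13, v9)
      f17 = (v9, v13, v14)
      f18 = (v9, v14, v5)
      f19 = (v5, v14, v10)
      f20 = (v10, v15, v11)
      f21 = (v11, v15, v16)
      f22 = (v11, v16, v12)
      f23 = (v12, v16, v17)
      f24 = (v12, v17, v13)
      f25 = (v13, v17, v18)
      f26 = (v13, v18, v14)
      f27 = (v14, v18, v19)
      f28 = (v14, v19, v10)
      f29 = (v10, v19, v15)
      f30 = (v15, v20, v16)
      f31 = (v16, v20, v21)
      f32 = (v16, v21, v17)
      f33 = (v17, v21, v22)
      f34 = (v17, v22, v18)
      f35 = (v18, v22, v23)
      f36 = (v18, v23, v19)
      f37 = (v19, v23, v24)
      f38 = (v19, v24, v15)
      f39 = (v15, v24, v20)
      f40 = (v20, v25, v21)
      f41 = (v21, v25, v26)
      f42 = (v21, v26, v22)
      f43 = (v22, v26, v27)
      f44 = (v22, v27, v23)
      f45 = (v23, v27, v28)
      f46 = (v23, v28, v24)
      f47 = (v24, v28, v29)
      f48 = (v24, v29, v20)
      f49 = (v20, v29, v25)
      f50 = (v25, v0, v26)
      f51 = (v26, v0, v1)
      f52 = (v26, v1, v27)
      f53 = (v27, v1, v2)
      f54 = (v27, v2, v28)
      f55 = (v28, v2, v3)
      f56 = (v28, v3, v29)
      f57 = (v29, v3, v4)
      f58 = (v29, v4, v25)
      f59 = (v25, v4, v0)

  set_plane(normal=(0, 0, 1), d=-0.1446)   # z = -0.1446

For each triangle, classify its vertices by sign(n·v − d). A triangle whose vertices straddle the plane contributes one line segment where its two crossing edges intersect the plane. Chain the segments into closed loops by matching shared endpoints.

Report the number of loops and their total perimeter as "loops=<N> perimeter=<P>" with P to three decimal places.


Straddling triangles (24 of 60):
  (v2,v7,v3) [++-] → (1.69841, 0.427936, -0.1446)–(1.9455, 0, -0.1446)  len=0.4941
  (v3,v7,v8) [-+-] → (1.69841, 0.427936, -0.1446)–(0.9727, 1.6848, -0.1446)  len=1.4513
  (v4,v9,v0) [--+] → (2.36414, 0.659595, -0.1446)–(2.74493, 0, -0.1446)  len=0.7616
  (v0,v9,v5) [+-+] → (2.36414, 0.659595, -0.1446)–(1.37248, 2.37721, -0.1446)  len=1.9833
  (v7,v12,v8) [++-] → (0.478572, 1.6848, -0.1446)–(0.9727, 1.6848, -0.1446)  len=0.4941
  (v8,v12,v13) [-+-] → (0.478572, 1.6848, -0.1446)–(-0.9727, 1.6848, -0.1446)  len=1.4513
  (v9,v14,v5) [--+] → (0.610831, 2.37721, -0.1446)–(1.37248, 2.37721, -0.1446)  len=0.7617
  (v5,v14,v10) [+-+] → (0.610831, 2.37721, -0.1446)–(-1.37248, 2.37721, -0.1446)  len=1.9833
  (v12,v17,v13) [++-] → (-1.21979, 1.25686, -0.1446)–(-0.9727, 1.6848, -0.1446)  len=0.4941
  (v13,v17,v18) [-+-] → (-1.21979, 1.25686, -0.1446)–(-1.9455, 0, -0.1446)  len=1.4513
  (v14,v19,v10) [--+] → (-1.75328, 1.71762, -0.1446)–(-1.37248, 2.37721, -0.1446)  len=0.7616
  (v10,v19,v15) [+-+] → (-1.75328, 1.71762, -0.1446)–(-2.74493, 0, -0.1446)  len=1.9833
  (v17,v22,v18) [++-] → (-1.69841, -0.427936, -0.1446)–(-1.9455, 0, -0.1446)  len=0.4941
  (v18,v22,v23) [-+-] → (-1.69841, -0.427936, -0.1446)–(-0.9727, -1.6848, -0.1446)  len=1.4513
  (v19,v24,v15) [--+] → (-2.36414, -0.659595, -0.1446)–(-2.74493, 0, -0.1446)  len=0.7616
  (v15,v24,v20) [+-+] → (-2.36414, -0.659595, -0.1446)–(-1.37248, -2.37721, -0.1446)  len=1.9833
  (v22,v27,v23) [++-] → (-0.478572, -1.6848, -0.1446)–(-0.9727, -1.6848, -0.1446)  len=0.4941
  (v23,v27,v28) [-+-] → (-0.478572, -1.6848, -0.1446)–(0.9727, -1.6848, -0.1446)  len=1.4513
  (v24,v29,v20) [--+] → (-0.610831, -2.37721, -0.1446)–(-1.37248, -2.37721, -0.1446)  len=0.7617
  (v20,v29,v25) [+-+] → (-0.610831, -2.37721, -0.1446)–(1.37248, -2.37721, -0.1446)  len=1.9833
  (v27,v2,v28) [++-] → (1.21979, -1.25686, -0.1446)–(0.9727, -1.6848, -0.1446)  len=0.4941
  (v28,v2,v3) [-+-] → (1.21979, -1.25686, -0.1446)–(1.9455, 0, -0.1446)  len=1.4513
  (v29,v4,v25) [--+] → (1.75328, -1.71762, -0.1446)–(1.37248, -2.37721, -0.1446)  len=0.7616
  (v25,v4,v0) [+-+] → (1.75328, -1.71762, -0.1446)–(2.74493, 0, -0.1446)  len=1.9833

Chained into 2 loop(s):
  loop 1: 12 segments, perimeter = 11.6727
  loop 2: 12 segments, perimeter = 16.4697
Total perimeter = 28.142

loops=2 perimeter=28.142


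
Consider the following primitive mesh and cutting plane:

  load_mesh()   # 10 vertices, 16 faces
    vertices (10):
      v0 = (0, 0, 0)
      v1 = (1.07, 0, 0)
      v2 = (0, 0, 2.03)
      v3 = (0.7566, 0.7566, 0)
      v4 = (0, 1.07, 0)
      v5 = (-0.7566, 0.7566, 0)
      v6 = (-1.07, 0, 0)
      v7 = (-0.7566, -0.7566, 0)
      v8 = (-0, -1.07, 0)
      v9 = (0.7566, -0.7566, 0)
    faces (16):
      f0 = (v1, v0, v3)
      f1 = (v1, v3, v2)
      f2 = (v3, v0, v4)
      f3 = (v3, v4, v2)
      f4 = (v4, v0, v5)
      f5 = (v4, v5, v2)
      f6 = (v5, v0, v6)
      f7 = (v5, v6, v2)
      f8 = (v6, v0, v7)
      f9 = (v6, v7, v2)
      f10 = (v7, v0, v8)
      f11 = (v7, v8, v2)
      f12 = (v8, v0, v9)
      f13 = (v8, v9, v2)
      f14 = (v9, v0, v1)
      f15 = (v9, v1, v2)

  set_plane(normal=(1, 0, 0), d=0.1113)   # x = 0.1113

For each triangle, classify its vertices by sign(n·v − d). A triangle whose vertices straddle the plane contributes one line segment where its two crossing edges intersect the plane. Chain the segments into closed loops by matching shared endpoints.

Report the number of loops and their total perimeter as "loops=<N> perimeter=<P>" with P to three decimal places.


loops=1 perimeter=6.245

Straddling triangles (8 of 16):
  (v1,v0,v3) [+-+] → (0.1113, 0, 0)–(0.1113, 0.1113, 0)  len=0.1113
  (v1,v3,v2) [++-] → (0.1113, 0.1113, 1.73138)–(0.1113, 0, 1.81884)  len=0.1416
  (v3,v0,v4) [+--] → (0.1113, 0.1113, 0)–(0.1113, 1.0239, 0)  len=0.9126
  (v3,v4,v2) [+--] → (0.1113, 1.0239, 0)–(0.1113, 0.1113, 1.73138)  len=1.9572
  (v8,v0,v9) [--+] → (0.1113, -0.1113, 0)–(0.1113, -1.0239, 0)  len=0.9126
  (v8,v9,v2) [-+-] → (0.1113, -1.0239, 0)–(0.1113, -0.1113, 1.73138)  len=1.9572
  (v9,v0,v1) [+-+] → (0.1113, -0.1113, 0)–(0.1113, 0, 0)  len=0.1113
  (v9,v1,v2) [++-] → (0.1113, 0, 1.81884)–(0.1113, -0.1113, 1.73138)  len=0.1416

Chained into 1 loop(s):
  loop 1: 8 segments, perimeter = 6.2452
Total perimeter = 6.245


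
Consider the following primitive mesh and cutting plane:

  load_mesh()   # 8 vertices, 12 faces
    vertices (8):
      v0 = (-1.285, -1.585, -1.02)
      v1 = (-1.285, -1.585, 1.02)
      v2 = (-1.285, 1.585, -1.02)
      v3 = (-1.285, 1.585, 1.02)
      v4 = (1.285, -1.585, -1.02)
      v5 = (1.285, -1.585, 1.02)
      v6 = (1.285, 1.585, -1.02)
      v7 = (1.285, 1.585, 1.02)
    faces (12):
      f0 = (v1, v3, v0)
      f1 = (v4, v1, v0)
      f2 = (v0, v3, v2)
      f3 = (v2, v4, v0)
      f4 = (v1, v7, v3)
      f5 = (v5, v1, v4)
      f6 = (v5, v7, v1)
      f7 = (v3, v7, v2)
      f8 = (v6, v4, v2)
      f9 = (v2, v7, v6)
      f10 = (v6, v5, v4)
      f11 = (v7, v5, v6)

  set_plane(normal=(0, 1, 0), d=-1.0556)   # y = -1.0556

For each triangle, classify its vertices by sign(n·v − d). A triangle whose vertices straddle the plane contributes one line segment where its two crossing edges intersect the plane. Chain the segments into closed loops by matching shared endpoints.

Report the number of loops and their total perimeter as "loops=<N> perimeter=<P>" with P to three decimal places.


loops=1 perimeter=9.220

Straddling triangles (8 of 12):
  (v1,v3,v0) [-+-] → (-1.285, -1.0556, 1.02)–(-1.285, -1.0556, -0.679314)  len=1.6993
  (v0,v3,v2) [-++] → (-1.285, -1.0556, -0.679314)–(-1.285, -1.0556, -1.02)  len=0.3407
  (v2,v4,v0) [+--] → (0.855802, -1.0556, -1.02)–(-1.285, -1.0556, -1.02)  len=2.1408
  (v1,v7,v3) [-++] → (-0.855802, -1.0556, 1.02)–(-1.285, -1.0556, 1.02)  len=0.4292
  (v5,v7,v1) [-+-] → (1.285, -1.0556, 1.02)–(-0.855802, -1.0556, 1.02)  len=2.1408
  (v6,v4,v2) [+-+] → (1.285, -1.0556, -1.02)–(0.855802, -1.0556, -1.02)  len=0.4292
  (v6,v5,v4) [+--] → (1.285, -1.0556, 0.679314)–(1.285, -1.0556, -1.02)  len=1.6993
  (v7,v5,v6) [+-+] → (1.285, -1.0556, 1.02)–(1.285, -1.0556, 0.679314)  len=0.3407

Chained into 1 loop(s):
  loop 1: 8 segments, perimeter = 9.2200
Total perimeter = 9.220


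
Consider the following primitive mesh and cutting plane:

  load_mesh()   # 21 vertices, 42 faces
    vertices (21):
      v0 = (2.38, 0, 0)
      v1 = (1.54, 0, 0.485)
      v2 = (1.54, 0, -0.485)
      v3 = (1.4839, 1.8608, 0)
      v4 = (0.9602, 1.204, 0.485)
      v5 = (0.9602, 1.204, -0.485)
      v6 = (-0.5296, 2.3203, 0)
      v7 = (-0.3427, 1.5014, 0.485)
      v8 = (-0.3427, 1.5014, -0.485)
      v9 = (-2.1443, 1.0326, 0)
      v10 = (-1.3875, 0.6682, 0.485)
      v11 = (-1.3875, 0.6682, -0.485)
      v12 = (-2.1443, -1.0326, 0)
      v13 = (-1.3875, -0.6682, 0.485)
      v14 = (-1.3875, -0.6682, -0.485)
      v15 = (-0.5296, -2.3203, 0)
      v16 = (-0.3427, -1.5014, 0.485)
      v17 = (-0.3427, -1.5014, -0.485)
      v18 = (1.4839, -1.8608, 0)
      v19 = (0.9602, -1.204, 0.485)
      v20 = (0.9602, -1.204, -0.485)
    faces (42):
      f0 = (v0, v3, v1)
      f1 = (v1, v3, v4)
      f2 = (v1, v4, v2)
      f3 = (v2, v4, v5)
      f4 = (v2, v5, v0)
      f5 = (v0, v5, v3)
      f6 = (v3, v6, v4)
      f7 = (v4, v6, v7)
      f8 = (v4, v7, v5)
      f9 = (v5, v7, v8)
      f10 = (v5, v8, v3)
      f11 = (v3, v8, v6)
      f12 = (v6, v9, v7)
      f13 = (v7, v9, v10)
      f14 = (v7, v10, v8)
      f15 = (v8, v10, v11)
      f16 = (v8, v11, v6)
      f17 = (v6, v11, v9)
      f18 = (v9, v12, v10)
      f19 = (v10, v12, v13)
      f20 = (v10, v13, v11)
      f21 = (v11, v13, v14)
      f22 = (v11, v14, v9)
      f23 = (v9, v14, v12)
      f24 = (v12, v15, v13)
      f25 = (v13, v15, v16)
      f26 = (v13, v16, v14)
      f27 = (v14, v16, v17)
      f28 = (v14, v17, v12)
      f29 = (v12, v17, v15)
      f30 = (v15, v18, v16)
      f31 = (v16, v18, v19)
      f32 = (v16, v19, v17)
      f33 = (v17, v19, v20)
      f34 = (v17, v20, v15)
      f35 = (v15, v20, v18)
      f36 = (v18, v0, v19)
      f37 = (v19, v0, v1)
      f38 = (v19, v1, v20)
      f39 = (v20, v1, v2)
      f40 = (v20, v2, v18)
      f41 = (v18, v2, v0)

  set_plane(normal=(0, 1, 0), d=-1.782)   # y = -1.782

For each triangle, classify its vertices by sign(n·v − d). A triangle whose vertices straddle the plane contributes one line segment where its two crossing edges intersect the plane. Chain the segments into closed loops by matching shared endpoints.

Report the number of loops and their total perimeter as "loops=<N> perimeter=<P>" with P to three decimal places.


loops=1 perimeter=5.644

Straddling triangles (10 of 42):
  (v12,v15,v13) [+-+] → (-1.2046, -1.782, 0)–(-0.809128, -1.782, 0.158026)  len=0.4259
  (v13,v15,v16) [+-+] → (-0.809128, -1.782, 0.158026)–(-0.406742, -1.782, 0.318812)  len=0.4333
  (v12,v17,v15) [++-] → (-0.406742, -1.782, -0.318812)–(-1.2046, -1.782, 0)  len=0.8592
  (v15,v18,v16) [--+] → (1.08341, -1.782, 0.106338)–(-0.406742, -1.782, 0.318812)  len=1.5052
  (v16,v18,v19) [+-+] → (1.08341, -1.782, 0.106338)–(1.42107, -1.782, 0.0581882)  len=0.3411
  (v17,v20,v15) [++-] → (0.188808, -1.782, -0.233876)–(-0.406742, -1.782, -0.318812)  len=0.6016
  (v15,v20,v18) [-+-] → (0.188808, -1.782, -0.233876)–(1.42107, -1.782, -0.0581882)  len=1.2447
  (v18,v0,v19) [-++] → (1.52185, -1.782, 0)–(1.42107, -1.782, 0.0581882)  len=0.1164
  (v20,v2,v18) [++-] → (1.48628, -1.782, -0.0205385)–(1.42107, -1.782, -0.0581882)  len=0.0753
  (v18,v2,v0) [-++] → (1.48628, -1.782, -0.0205385)–(1.52185, -1.782, 0)  len=0.0411

Chained into 1 loop(s):
  loop 1: 10 segments, perimeter = 5.6437
Total perimeter = 5.644


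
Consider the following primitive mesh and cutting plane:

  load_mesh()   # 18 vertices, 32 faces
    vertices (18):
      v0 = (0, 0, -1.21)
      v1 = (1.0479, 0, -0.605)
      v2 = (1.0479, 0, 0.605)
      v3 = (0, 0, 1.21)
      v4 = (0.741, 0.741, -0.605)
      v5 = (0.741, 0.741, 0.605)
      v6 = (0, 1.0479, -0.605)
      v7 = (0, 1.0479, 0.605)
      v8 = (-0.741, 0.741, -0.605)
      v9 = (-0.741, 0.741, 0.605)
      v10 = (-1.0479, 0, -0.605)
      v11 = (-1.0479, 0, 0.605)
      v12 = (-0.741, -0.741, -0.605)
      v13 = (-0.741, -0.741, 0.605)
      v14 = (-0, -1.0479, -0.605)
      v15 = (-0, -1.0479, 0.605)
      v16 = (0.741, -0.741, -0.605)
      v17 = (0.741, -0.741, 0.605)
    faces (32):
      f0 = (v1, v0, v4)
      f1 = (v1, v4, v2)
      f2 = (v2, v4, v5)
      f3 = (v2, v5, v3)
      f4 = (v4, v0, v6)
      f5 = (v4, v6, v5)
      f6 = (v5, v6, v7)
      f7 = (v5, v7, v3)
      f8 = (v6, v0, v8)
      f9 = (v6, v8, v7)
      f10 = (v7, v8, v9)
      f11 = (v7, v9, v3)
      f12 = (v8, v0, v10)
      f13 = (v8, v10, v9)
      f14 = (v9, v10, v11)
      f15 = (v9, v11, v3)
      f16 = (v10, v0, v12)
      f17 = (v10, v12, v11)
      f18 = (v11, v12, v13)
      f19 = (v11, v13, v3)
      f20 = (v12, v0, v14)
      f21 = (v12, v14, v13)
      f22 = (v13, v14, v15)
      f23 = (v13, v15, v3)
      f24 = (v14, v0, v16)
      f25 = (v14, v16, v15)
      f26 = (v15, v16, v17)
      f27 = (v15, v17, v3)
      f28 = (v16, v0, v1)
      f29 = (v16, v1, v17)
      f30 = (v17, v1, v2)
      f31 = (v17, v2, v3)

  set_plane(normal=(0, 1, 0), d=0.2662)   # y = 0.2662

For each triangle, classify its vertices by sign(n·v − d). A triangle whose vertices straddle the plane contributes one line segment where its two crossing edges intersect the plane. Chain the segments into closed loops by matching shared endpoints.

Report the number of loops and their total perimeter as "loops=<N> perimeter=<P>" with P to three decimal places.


loops=1 perimeter=6.616

Straddling triangles (12 of 32):
  (v1,v0,v4) [--+] → (0.2662, 0.2662, -0.992657)–(0.937648, 0.2662, -0.605)  len=0.7753
  (v1,v4,v2) [-+-] → (0.937648, 0.2662, -0.605)–(0.937648, 0.2662, 0.170314)  len=0.7753
  (v2,v4,v5) [-++] → (0.937648, 0.2662, 0.170314)–(0.937648, 0.2662, 0.605)  len=0.4347
  (v2,v5,v3) [-+-] → (0.937648, 0.2662, 0.605)–(0.2662, 0.2662, 0.992657)  len=0.7753
  (v4,v0,v6) [+-+] → (0.2662, 0.2662, -0.992657)–(0, 0.2662, -1.05631)  len=0.2737
  (v5,v7,v3) [++-] → (0, 0.2662, 1.05631)–(0.2662, 0.2662, 0.992657)  len=0.2737
  (v6,v0,v8) [+-+] → (0, 0.2662, -1.05631)–(-0.2662, 0.2662, -0.992657)  len=0.2737
  (v7,v9,v3) [++-] → (-0.2662, 0.2662, 0.992657)–(0, 0.2662, 1.05631)  len=0.2737
  (v8,v0,v10) [+--] → (-0.2662, 0.2662, -0.992657)–(-0.937648, 0.2662, -0.605)  len=0.7753
  (v8,v10,v9) [+-+] → (-0.937648, 0.2662, -0.605)–(-0.937648, 0.2662, -0.170314)  len=0.4347
  (v9,v10,v11) [+--] → (-0.937648, 0.2662, -0.170314)–(-0.937648, 0.2662, 0.605)  len=0.7753
  (v9,v11,v3) [+--] → (-0.937648, 0.2662, 0.605)–(-0.2662, 0.2662, 0.992657)  len=0.7753

Chained into 1 loop(s):
  loop 1: 12 segments, perimeter = 6.6161
Total perimeter = 6.616


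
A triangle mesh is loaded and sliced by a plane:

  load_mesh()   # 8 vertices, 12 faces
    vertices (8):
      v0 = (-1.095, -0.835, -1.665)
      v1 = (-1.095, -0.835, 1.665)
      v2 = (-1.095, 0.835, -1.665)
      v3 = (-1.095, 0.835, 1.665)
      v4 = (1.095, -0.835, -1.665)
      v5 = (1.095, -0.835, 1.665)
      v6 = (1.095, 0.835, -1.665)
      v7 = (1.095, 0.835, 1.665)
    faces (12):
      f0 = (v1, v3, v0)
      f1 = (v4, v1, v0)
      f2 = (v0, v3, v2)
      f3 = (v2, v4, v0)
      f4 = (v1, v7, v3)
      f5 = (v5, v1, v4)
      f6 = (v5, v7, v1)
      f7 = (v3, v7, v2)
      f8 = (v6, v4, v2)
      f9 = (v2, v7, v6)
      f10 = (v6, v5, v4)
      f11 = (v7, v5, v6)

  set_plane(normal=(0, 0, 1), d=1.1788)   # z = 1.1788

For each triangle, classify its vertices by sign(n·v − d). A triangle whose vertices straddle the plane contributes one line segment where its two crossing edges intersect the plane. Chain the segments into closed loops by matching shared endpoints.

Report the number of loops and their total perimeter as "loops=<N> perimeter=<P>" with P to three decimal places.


Straddling triangles (8 of 12):
  (v1,v3,v0) [++-] → (-1.095, 0.59117, 1.1788)–(-1.095, -0.835, 1.1788)  len=1.4262
  (v4,v1,v0) [-+-] → (-0.775247, -0.835, 1.1788)–(-1.095, -0.835, 1.1788)  len=0.3198
  (v0,v3,v2) [-+-] → (-1.095, 0.59117, 1.1788)–(-1.095, 0.835, 1.1788)  len=0.2438
  (v5,v1,v4) [++-] → (-0.775247, -0.835, 1.1788)–(1.095, -0.835, 1.1788)  len=1.8702
  (v3,v7,v2) [++-] → (0.775247, 0.835, 1.1788)–(-1.095, 0.835, 1.1788)  len=1.8702
  (v2,v7,v6) [-+-] → (0.775247, 0.835, 1.1788)–(1.095, 0.835, 1.1788)  len=0.3198
  (v6,v5,v4) [-+-] → (1.095, -0.59117, 1.1788)–(1.095, -0.835, 1.1788)  len=0.2438
  (v7,v5,v6) [++-] → (1.095, -0.59117, 1.1788)–(1.095, 0.835, 1.1788)  len=1.4262

Chained into 1 loop(s):
  loop 1: 8 segments, perimeter = 7.7200
Total perimeter = 7.720

loops=1 perimeter=7.720


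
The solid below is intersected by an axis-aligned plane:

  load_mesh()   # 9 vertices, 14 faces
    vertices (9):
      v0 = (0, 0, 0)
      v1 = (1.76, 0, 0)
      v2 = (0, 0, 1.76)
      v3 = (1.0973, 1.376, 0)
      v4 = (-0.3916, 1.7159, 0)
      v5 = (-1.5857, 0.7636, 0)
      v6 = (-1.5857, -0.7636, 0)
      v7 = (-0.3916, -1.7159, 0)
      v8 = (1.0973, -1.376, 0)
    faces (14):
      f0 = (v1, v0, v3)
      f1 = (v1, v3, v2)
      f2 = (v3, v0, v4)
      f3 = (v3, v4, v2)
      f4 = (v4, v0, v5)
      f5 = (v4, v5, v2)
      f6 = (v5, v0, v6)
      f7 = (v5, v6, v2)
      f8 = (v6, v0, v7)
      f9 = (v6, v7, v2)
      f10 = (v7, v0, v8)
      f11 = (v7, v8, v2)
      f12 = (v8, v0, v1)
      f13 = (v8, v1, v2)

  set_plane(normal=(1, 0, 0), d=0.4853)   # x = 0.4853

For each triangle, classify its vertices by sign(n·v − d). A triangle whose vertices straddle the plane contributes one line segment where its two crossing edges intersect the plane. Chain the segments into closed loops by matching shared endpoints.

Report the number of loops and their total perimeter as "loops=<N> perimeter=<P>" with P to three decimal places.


loops=1 perimeter=7.056

Straddling triangles (8 of 14):
  (v1,v0,v3) [+-+] → (0.4853, 0, 0)–(0.4853, 0.60856, 0)  len=0.6086
  (v1,v3,v2) [++-] → (0.4853, 0.60856, 0.981609)–(0.4853, 0, 1.2747)  len=0.6755
  (v3,v0,v4) [+--] → (0.4853, 0.60856, 0)–(0.4853, 1.51571, 0)  len=0.9072
  (v3,v4,v2) [+--] → (0.4853, 1.51571, 0)–(0.4853, 0.60856, 0.981609)  len=1.3366
  (v7,v0,v8) [--+] → (0.4853, -0.60856, 0)–(0.4853, -1.51571, 0)  len=0.9072
  (v7,v8,v2) [-+-] → (0.4853, -1.51571, 0)–(0.4853, -0.60856, 0.981609)  len=1.3366
  (v8,v0,v1) [+-+] → (0.4853, -0.60856, 0)–(0.4853, 0, 0)  len=0.6086
  (v8,v1,v2) [++-] → (0.4853, 0, 1.2747)–(0.4853, -0.60856, 0.981609)  len=0.6755

Chained into 1 loop(s):
  loop 1: 8 segments, perimeter = 7.0555
Total perimeter = 7.056


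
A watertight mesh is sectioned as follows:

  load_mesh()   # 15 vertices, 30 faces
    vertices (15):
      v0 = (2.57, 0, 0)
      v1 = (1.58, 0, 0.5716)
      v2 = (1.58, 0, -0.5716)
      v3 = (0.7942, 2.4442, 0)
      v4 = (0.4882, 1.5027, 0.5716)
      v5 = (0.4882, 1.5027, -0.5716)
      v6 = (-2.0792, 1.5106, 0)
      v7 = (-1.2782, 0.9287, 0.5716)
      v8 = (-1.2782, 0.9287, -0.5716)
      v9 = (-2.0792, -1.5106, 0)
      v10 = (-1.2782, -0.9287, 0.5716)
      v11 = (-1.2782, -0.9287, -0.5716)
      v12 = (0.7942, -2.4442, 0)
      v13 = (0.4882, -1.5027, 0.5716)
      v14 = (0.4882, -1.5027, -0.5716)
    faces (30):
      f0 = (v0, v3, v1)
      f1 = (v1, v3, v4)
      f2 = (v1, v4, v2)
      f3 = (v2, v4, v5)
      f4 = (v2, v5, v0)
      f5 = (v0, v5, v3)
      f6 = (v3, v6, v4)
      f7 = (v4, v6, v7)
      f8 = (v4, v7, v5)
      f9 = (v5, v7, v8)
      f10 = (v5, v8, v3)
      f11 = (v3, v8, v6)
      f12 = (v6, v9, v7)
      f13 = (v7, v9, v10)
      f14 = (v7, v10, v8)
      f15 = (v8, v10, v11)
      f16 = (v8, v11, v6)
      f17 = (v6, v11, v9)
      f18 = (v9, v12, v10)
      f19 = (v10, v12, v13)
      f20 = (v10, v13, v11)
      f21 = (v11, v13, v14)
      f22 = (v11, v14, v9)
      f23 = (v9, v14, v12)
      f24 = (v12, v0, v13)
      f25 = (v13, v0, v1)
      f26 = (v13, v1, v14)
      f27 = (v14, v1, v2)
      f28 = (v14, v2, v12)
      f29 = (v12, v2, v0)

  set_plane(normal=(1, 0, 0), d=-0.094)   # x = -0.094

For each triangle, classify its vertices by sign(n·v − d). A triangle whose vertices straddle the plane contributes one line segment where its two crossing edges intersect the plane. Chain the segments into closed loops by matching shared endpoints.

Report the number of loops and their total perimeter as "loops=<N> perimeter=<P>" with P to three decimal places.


Straddling triangles (12 of 30):
  (v3,v6,v4) [+-+] → (-0.094, 2.15561, 0)–(-0.094, 1.50449, 0.44198)  len=0.7870
  (v4,v6,v7) [+--] → (-0.094, 1.50449, 0.44198)–(-0.094, 1.31351, 0.5716)  len=0.2308
  (v4,v7,v5) [+-+] → (-0.094, 1.31351, 0.5716)–(-0.094, 1.31351, -0.194805)  len=0.7664
  (v5,v7,v8) [+--] → (-0.094, 1.31351, -0.194805)–(-0.094, 1.31351, -0.5716)  len=0.3768
  (v5,v8,v3) [+-+] → (-0.094, 1.31351, -0.5716)–(-0.094, 1.79468, -0.244979)  len=0.5816
  (v3,v8,v6) [+--] → (-0.094, 1.79468, -0.244979)–(-0.094, 2.15561, 0)  len=0.4362
  (v9,v12,v10) [-+-] → (-0.094, -2.15561, 0)–(-0.094, -1.79468, 0.244979)  len=0.4362
  (v10,v12,v13) [-++] → (-0.094, -1.79468, 0.244979)–(-0.094, -1.31351, 0.5716)  len=0.5816
  (v10,v13,v11) [-+-] → (-0.094, -1.31351, 0.5716)–(-0.094, -1.31351, 0.194805)  len=0.3768
  (v11,v13,v14) [-++] → (-0.094, -1.31351, 0.194805)–(-0.094, -1.31351, -0.5716)  len=0.7664
  (v11,v14,v9) [-+-] → (-0.094, -1.31351, -0.5716)–(-0.094, -1.50449, -0.44198)  len=0.2308
  (v9,v14,v12) [-++] → (-0.094, -1.50449, -0.44198)–(-0.094, -2.15561, 0)  len=0.7870

Chained into 2 loop(s):
  loop 1: 6 segments, perimeter = 3.1787
  loop 2: 6 segments, perimeter = 3.1787
Total perimeter = 6.357

loops=2 perimeter=6.357


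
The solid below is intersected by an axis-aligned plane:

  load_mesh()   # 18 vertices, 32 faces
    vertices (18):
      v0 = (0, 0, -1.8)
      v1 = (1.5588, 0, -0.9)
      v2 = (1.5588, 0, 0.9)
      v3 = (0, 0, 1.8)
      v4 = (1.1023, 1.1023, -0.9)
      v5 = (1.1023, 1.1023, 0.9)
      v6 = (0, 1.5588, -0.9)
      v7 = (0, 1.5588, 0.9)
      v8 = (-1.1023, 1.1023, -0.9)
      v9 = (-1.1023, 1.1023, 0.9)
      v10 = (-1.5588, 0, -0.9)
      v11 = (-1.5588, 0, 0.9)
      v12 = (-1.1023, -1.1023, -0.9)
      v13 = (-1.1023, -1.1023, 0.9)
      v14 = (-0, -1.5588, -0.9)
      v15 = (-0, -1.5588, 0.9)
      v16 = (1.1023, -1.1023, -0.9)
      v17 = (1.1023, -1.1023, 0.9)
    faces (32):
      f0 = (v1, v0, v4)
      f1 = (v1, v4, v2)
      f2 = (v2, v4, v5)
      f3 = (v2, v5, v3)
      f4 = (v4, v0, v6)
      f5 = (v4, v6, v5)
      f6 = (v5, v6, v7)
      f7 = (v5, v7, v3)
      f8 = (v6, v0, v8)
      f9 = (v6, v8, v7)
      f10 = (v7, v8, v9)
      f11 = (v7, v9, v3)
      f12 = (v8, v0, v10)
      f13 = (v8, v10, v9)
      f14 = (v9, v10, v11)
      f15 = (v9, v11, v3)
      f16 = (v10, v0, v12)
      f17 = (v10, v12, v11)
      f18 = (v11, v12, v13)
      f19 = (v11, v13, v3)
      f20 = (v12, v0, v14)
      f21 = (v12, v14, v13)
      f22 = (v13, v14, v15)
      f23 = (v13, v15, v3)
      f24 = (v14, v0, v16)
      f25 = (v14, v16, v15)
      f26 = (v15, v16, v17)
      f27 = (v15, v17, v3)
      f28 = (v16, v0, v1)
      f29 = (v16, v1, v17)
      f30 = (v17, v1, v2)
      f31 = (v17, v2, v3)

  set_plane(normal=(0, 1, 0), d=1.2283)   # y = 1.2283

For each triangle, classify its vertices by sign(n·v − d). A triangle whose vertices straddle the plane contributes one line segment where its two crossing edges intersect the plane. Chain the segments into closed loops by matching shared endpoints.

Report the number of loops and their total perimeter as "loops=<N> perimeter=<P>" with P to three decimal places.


Straddling triangles (8 of 32):
  (v4,v0,v6) [--+] → (0, 1.2283, -1.09082)–(0.798051, 1.2283, -0.9)  len=0.8205
  (v4,v6,v5) [-+-] → (0.798051, 1.2283, -0.9)–(0.798051, 1.2283, 0.403176)  len=1.3032
  (v5,v6,v7) [-++] → (0.798051, 1.2283, 0.403176)–(0.798051, 1.2283, 0.9)  len=0.4968
  (v5,v7,v3) [-+-] → (0.798051, 1.2283, 0.9)–(0, 1.2283, 1.09082)  len=0.8205
  (v6,v0,v8) [+--] → (0, 1.2283, -1.09082)–(-0.798051, 1.2283, -0.9)  len=0.8205
  (v6,v8,v7) [+-+] → (-0.798051, 1.2283, -0.9)–(-0.798051, 1.2283, -0.403176)  len=0.4968
  (v7,v8,v9) [+--] → (-0.798051, 1.2283, -0.403176)–(-0.798051, 1.2283, 0.9)  len=1.3032
  (v7,v9,v3) [+--] → (-0.798051, 1.2283, 0.9)–(0, 1.2283, 1.09082)  len=0.8205

Chained into 1 loop(s):
  loop 1: 8 segments, perimeter = 6.8822
Total perimeter = 6.882

loops=1 perimeter=6.882


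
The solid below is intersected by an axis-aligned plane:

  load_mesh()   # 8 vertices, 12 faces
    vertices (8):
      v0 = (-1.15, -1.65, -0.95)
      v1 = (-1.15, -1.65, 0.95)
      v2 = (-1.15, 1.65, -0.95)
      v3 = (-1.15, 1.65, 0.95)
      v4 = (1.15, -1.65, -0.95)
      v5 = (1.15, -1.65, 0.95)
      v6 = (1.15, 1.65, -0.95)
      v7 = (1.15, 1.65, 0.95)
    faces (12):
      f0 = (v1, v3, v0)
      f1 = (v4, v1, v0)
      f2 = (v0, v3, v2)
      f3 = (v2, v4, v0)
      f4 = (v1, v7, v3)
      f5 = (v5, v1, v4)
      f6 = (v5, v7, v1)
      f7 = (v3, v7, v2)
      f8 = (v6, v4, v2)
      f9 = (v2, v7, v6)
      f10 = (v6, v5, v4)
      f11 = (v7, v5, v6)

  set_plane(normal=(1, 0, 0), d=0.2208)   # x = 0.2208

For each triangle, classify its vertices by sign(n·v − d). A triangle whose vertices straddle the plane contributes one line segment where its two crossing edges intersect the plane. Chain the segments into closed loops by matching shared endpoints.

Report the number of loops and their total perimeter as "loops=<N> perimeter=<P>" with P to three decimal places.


loops=1 perimeter=10.400

Straddling triangles (8 of 12):
  (v4,v1,v0) [+--] → (0.2208, -1.65, -0.1824)–(0.2208, -1.65, -0.95)  len=0.7676
  (v2,v4,v0) [-+-] → (0.2208, -0.3168, -0.95)–(0.2208, -1.65, -0.95)  len=1.3332
  (v1,v7,v3) [-+-] → (0.2208, 0.3168, 0.95)–(0.2208, 1.65, 0.95)  len=1.3332
  (v5,v1,v4) [+-+] → (0.2208, -1.65, 0.95)–(0.2208, -1.65, -0.1824)  len=1.1324
  (v5,v7,v1) [++-] → (0.2208, 0.3168, 0.95)–(0.2208, -1.65, 0.95)  len=1.9668
  (v3,v7,v2) [-+-] → (0.2208, 1.65, 0.95)–(0.2208, 1.65, 0.1824)  len=0.7676
  (v6,v4,v2) [++-] → (0.2208, -0.3168, -0.95)–(0.2208, 1.65, -0.95)  len=1.9668
  (v2,v7,v6) [-++] → (0.2208, 1.65, 0.1824)–(0.2208, 1.65, -0.95)  len=1.1324

Chained into 1 loop(s):
  loop 1: 8 segments, perimeter = 10.4000
Total perimeter = 10.400


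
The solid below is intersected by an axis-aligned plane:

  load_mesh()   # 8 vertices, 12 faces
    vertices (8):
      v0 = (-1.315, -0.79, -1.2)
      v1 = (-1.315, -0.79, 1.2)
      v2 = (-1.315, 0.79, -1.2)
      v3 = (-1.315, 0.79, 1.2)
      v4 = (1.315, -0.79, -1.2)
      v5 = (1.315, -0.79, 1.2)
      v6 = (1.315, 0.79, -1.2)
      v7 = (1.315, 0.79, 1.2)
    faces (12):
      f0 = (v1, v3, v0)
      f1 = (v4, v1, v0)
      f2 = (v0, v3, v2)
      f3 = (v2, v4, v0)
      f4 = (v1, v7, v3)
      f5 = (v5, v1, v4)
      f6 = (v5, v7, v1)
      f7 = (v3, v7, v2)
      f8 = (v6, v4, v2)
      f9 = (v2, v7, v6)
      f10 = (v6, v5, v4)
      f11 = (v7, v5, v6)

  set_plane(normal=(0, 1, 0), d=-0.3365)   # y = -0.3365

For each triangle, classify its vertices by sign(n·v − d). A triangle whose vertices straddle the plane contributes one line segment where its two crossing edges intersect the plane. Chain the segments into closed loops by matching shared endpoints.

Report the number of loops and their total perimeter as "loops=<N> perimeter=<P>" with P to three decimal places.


Straddling triangles (8 of 12):
  (v1,v3,v0) [-+-] → (-1.315, -0.3365, 1.2)–(-1.315, -0.3365, -0.511139)  len=1.7111
  (v0,v3,v2) [-++] → (-1.315, -0.3365, -0.511139)–(-1.315, -0.3365, -1.2)  len=0.6889
  (v2,v4,v0) [+--] → (0.560123, -0.3365, -1.2)–(-1.315, -0.3365, -1.2)  len=1.8751
  (v1,v7,v3) [-++] → (-0.560123, -0.3365, 1.2)–(-1.315, -0.3365, 1.2)  len=0.7549
  (v5,v7,v1) [-+-] → (1.315, -0.3365, 1.2)–(-0.560123, -0.3365, 1.2)  len=1.8751
  (v6,v4,v2) [+-+] → (1.315, -0.3365, -1.2)–(0.560123, -0.3365, -1.2)  len=0.7549
  (v6,v5,v4) [+--] → (1.315, -0.3365, 0.511139)–(1.315, -0.3365, -1.2)  len=1.7111
  (v7,v5,v6) [+-+] → (1.315, -0.3365, 1.2)–(1.315, -0.3365, 0.511139)  len=0.6889

Chained into 1 loop(s):
  loop 1: 8 segments, perimeter = 10.0600
Total perimeter = 10.060

loops=1 perimeter=10.060
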